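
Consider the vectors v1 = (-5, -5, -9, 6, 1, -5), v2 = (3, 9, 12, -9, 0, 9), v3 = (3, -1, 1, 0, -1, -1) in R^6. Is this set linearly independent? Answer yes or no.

Form the matrix with these vectors as rows and row reduce.
R2 ← R2 + (3/5)·R1: [0, 6, 33/5, -27/5, 3/5, 6]
R3 ← R3 + (3/5)·R1: [0, -4, -22/5, 18/5, -2/5, -4]
R3 ← R3 + (2/3)·R2: [0, 0, 0, 0, 0, 0]
2 nonzero rows, so the 3 vectors span a space of dimension 2.
Since 2 < 3, the vectors are linearly dependent.

no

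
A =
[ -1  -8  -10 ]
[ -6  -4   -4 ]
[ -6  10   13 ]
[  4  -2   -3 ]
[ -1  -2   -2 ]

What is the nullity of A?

Row reduce to echelon form.
R2 ← R2 − (6)·R1: [0, 44, 56]
R3 ← R3 − (6)·R1: [0, 58, 73]
R4 ← R4 + (4)·R1: [0, -34, -43]
R5 ← R5 − R1: [0, 6, 8]
R3 ← R3 − (29/22)·R2: [0, 0, -9/11]
R4 ← R4 + (17/22)·R2: [0, 0, 3/11]
R5 ← R5 − (3/22)·R2: [0, 0, 4/11]
R4 ← R4 + (1/3)·R3: [0, 0, 0]
R5 ← R5 + (4/9)·R3: [0, 0, 0]
3 nonzero rows, so rank(A) = 3.
A has 3 columns; by rank–nullity, nullity = 3 − 3 = 0.

0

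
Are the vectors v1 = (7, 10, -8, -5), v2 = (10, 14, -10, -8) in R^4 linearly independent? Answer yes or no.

yes

Form the matrix with these vectors as rows and row reduce.
R2 ← R2 − (10/7)·R1: [0, -2/7, 10/7, -6/7]
2 nonzero rows, so the 2 vectors span a space of dimension 2.
Since 2 = 2, the vectors are linearly independent.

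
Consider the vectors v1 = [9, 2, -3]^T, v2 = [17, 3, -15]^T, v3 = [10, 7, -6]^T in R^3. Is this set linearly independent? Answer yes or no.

Form the matrix with these vectors as rows and row reduce.
R2 ← R2 − (17/9)·R1: [0, -7/9, -28/3]
R3 ← R3 − (10/9)·R1: [0, 43/9, -8/3]
R3 ← R3 + (43/7)·R2: [0, 0, -60]
3 nonzero rows, so the 3 vectors span a space of dimension 3.
Since 3 = 3, the vectors are linearly independent.

yes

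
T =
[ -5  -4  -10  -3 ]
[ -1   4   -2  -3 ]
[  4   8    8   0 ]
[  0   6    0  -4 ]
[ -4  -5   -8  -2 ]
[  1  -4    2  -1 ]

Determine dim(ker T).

Row reduce to echelon form.
R2 ← R2 − (1/5)·R1: [0, 24/5, 0, -12/5]
R3 ← R3 + (4/5)·R1: [0, 24/5, 0, -12/5]
R5 ← R5 − (4/5)·R1: [0, -9/5, 0, 2/5]
R6 ← R6 + (1/5)·R1: [0, -24/5, 0, -8/5]
R3 ← R3 − R2: [0, 0, 0, 0]
R4 ← R4 − (5/4)·R2: [0, 0, 0, -1]
R5 ← R5 + (3/8)·R2: [0, 0, 0, -1/2]
R6 ← R6 + R2: [0, 0, 0, -4]
Swap R3 ↔ R4
R5 ← R5 − (1/2)·R3: [0, 0, 0, 0]
R6 ← R6 − (4)·R3: [0, 0, 0, 0]
3 nonzero rows, so rank(T) = 3.
T has 4 columns; by rank–nullity, nullity = 4 − 3 = 1.

1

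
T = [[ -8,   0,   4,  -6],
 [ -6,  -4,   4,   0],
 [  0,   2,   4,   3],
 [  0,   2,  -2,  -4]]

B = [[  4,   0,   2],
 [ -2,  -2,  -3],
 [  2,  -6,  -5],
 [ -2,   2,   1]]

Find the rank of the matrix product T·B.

First compute TB:
[[-12, -36, -42],
 [ -8, -16, -20],
 [ -2, -22, -23],
 [  0,   0,   0]]
Now row reduce the product.
R2 ← R2 − (2/3)·R1: [0, 8, 8]
R3 ← R3 − (1/6)·R1: [0, -16, -16]
R3 ← R3 + (2)·R2: [0, 0, 0]
2 nonzero rows, so rank(TB) = 2.

2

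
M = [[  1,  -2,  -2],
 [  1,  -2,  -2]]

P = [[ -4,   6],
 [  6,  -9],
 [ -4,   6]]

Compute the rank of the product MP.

1

First compute MP:
[[ -8,  12],
 [ -8,  12]]
Now row reduce the product.
R2 ← R2 − R1: [0, 0]
1 nonzero row, so rank(MP) = 1.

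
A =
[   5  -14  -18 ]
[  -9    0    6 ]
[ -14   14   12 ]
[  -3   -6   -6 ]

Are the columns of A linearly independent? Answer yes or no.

Row reduce A to echelon form.
R2 ← R2 + (9/5)·R1: [0, -126/5, -132/5]
R3 ← R3 + (14/5)·R1: [0, -126/5, -192/5]
R4 ← R4 + (3/5)·R1: [0, -72/5, -84/5]
R3 ← R3 − R2: [0, 0, -12]
R4 ← R4 − (4/7)·R2: [0, 0, -12/7]
R4 ← R4 − (1/7)·R3: [0, 0, 0]
3 pivots among 3 columns.
Every column is a pivot column, so the columns are linearly independent.

yes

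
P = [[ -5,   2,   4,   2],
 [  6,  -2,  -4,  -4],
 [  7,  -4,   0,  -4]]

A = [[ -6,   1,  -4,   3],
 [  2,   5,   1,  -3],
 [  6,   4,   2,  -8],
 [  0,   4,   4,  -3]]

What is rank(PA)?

3

First compute PA:
[[ 58,  29,  38, -59],
 [-64, -36, -50,  68],
 [-50, -29, -48,  45]]
Now row reduce the product.
R2 ← R2 + (32/29)·R1: [0, -4, -234/29, 84/29]
R3 ← R3 + (25/29)·R1: [0, -4, -442/29, -170/29]
R3 ← R3 − R2: [0, 0, -208/29, -254/29]
3 nonzero rows, so rank(PA) = 3.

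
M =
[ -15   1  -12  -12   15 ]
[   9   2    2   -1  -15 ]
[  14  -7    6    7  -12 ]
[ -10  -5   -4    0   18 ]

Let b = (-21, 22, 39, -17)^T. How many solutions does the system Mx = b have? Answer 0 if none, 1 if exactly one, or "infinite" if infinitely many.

Row reduce the augmented matrix [M | b].
R2 ← R2 + (3/5)·R1: [0, 13/5, -26/5, -41/5, -6, 47/5]
R3 ← R3 + (14/15)·R1: [0, -91/15, -26/5, -21/5, 2, 97/5]
R4 ← R4 − (2/3)·R1: [0, -17/3, 4, 8, 8, -3]
R3 ← R3 + (7/3)·R2: [0, 0, -52/3, -70/3, -12, 124/3]
R4 ← R4 + (85/39)·R2: [0, 0, -22/3, -385/39, -66/13, 682/39]
R4 ← R4 − (11/26)·R3: [0, 0, 0, 0, 0, 0]
The echelon form has 3 nonzero rows, and every pivot lies in the first 5 columns, so rank(M) = rank([M|b]) = 3.
The system is consistent.
rank = 3 < 5 unknowns, so there are infinitely many solutions.

infinite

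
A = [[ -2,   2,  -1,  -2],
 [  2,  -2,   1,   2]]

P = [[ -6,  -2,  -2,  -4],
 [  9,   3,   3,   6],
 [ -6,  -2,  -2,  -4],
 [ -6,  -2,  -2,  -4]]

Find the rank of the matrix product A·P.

1

First compute AP:
[[ 48,  16,  16,  32],
 [-48, -16, -16, -32]]
Now row reduce the product.
R2 ← R2 + R1: [0, 0, 0, 0]
1 nonzero row, so rank(AP) = 1.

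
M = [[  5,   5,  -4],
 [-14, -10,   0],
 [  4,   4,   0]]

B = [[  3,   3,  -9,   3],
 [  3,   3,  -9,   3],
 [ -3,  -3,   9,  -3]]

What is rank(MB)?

First compute MB:
[[ 42,  42, -126,  42],
 [-72, -72, 216, -72],
 [ 24,  24, -72,  24]]
Now row reduce the product.
R2 ← R2 + (12/7)·R1: [0, 0, 0, 0]
R3 ← R3 − (4/7)·R1: [0, 0, 0, 0]
1 nonzero row, so rank(MB) = 1.

1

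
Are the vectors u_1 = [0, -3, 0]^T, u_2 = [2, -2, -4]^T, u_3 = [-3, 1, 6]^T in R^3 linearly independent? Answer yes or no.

no

Form the matrix with these vectors as rows and row reduce.
Swap R1 ↔ R2
R3 ← R3 + (3/2)·R1: [0, -2, 0]
R3 ← R3 − (2/3)·R2: [0, 0, 0]
2 nonzero rows, so the 3 vectors span a space of dimension 2.
Since 2 < 3, the vectors are linearly dependent.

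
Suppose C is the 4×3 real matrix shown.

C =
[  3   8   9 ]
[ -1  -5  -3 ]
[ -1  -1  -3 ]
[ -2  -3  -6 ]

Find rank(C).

Row reduce to echelon form.
R2 ← R2 + (1/3)·R1: [0, -7/3, 0]
R3 ← R3 + (1/3)·R1: [0, 5/3, 0]
R4 ← R4 + (2/3)·R1: [0, 7/3, 0]
R3 ← R3 + (5/7)·R2: [0, 0, 0]
R4 ← R4 + R2: [0, 0, 0]
Echelon form has 2 nonzero rows, so rank(C) = 2.

2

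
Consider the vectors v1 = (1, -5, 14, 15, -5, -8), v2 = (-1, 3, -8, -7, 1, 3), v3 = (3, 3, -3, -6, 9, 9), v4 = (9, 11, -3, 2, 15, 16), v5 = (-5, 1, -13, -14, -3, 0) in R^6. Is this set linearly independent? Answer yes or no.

Form the matrix with these vectors as rows and row reduce.
R2 ← R2 + R1: [0, -2, 6, 8, -4, -5]
R3 ← R3 − (3)·R1: [0, 18, -45, -51, 24, 33]
R4 ← R4 − (9)·R1: [0, 56, -129, -133, 60, 88]
R5 ← R5 + (5)·R1: [0, -24, 57, 61, -28, -40]
R3 ← R3 + (9)·R2: [0, 0, 9, 21, -12, -12]
R4 ← R4 + (28)·R2: [0, 0, 39, 91, -52, -52]
R5 ← R5 − (12)·R2: [0, 0, -15, -35, 20, 20]
R4 ← R4 − (13/3)·R3: [0, 0, 0, 0, 0, 0]
R5 ← R5 + (5/3)·R3: [0, 0, 0, 0, 0, 0]
3 nonzero rows, so the 5 vectors span a space of dimension 3.
Since 3 < 5, the vectors are linearly dependent.

no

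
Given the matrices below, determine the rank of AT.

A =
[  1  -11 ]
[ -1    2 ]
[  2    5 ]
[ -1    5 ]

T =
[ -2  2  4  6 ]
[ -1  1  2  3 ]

1

First compute AT:
[[  9,  -9, -18, -27],
 [  0,   0,   0,   0],
 [ -9,   9,  18,  27],
 [ -3,   3,   6,   9]]
Now row reduce the product.
R3 ← R3 + R1: [0, 0, 0, 0]
R4 ← R4 + (1/3)·R1: [0, 0, 0, 0]
1 nonzero row, so rank(AT) = 1.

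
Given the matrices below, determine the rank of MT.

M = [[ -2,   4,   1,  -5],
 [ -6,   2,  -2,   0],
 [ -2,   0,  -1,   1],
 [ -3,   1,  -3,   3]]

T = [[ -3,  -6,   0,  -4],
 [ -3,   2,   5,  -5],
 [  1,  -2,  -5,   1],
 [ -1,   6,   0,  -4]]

3

First compute MT:
[[  0, -12,  15,   9],
 [ 10,  44,  20,  12],
 [  4,  20,   5,   3],
 [  0,  44,  20,  -8]]
Now row reduce the product.
Swap R1 ↔ R2
R3 ← R3 − (2/5)·R1: [0, 12/5, -3, -9/5]
R3 ← R3 + (1/5)·R2: [0, 0, 0, 0]
R4 ← R4 + (11/3)·R2: [0, 0, 75, 25]
Swap R3 ↔ R4
3 nonzero rows, so rank(MT) = 3.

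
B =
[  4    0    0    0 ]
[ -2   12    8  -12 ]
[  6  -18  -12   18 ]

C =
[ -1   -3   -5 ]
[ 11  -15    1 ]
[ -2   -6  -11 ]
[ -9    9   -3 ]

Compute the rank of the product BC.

2

First compute BC:
[[ -4, -12, -20],
 [226, -330, -30],
 [-342, 486,  30]]
Now row reduce the product.
R2 ← R2 + (113/2)·R1: [0, -1008, -1160]
R3 ← R3 − (171/2)·R1: [0, 1512, 1740]
R3 ← R3 + (3/2)·R2: [0, 0, 0]
2 nonzero rows, so rank(BC) = 2.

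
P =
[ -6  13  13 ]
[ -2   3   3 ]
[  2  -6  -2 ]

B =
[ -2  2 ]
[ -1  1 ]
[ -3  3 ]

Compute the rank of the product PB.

First compute PB:
[[-40,  40],
 [ -8,   8],
 [  8,  -8]]
Now row reduce the product.
R2 ← R2 − (1/5)·R1: [0, 0]
R3 ← R3 + (1/5)·R1: [0, 0]
1 nonzero row, so rank(PB) = 1.

1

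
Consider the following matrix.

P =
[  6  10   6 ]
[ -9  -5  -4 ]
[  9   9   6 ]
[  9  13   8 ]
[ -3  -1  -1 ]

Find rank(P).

Row reduce to echelon form.
R2 ← R2 + (3/2)·R1: [0, 10, 5]
R3 ← R3 − (3/2)·R1: [0, -6, -3]
R4 ← R4 − (3/2)·R1: [0, -2, -1]
R5 ← R5 + (1/2)·R1: [0, 4, 2]
R3 ← R3 + (3/5)·R2: [0, 0, 0]
R4 ← R4 + (1/5)·R2: [0, 0, 0]
R5 ← R5 − (2/5)·R2: [0, 0, 0]
Echelon form has 2 nonzero rows, so rank(P) = 2.

2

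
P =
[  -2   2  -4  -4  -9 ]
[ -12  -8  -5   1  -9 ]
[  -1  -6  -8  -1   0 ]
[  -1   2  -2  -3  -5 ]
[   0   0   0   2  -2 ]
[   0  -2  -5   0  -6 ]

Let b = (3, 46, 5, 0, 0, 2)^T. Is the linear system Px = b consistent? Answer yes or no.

Row reduce the augmented matrix [P | b].
R2 ← R2 − (6)·R1: [0, -20, 19, 25, 45, 28]
R3 ← R3 − (1/2)·R1: [0, -7, -6, 1, 9/2, 7/2]
R4 ← R4 − (1/2)·R1: [0, 1, 0, -1, -1/2, -3/2]
R3 ← R3 − (7/20)·R2: [0, 0, -253/20, -31/4, -45/4, -63/10]
R4 ← R4 + (1/20)·R2: [0, 0, 19/20, 1/4, 7/4, -1/10]
R6 ← R6 − (1/10)·R2: [0, 0, -69/10, -5/2, -21/2, -4/5]
R4 ← R4 + (19/253)·R3: [0, 0, 0, -84/253, 229/253, -145/253]
R6 ← R6 − (6/11)·R3: [0, 0, 0, 19/11, -48/11, 29/11]
R5 ← R5 + (253/42)·R4: [0, 0, 0, 0, 145/42, -145/42]
R6 ← R6 + (437/84)·R4: [0, 0, 0, 0, 29/84, -29/84]
R6 ← R6 − (1/10)·R5: [0, 0, 0, 0, 0, 0]
The echelon form has 5 nonzero rows, and every pivot lies in the first 5 columns, so rank(P) = rank([P|b]) = 5.
The system is consistent.

yes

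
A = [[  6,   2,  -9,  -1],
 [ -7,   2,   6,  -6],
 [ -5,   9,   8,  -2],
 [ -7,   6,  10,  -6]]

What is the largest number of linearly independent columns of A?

Row reduce to echelon form.
R2 ← R2 + (7/6)·R1: [0, 13/3, -9/2, -43/6]
R3 ← R3 + (5/6)·R1: [0, 32/3, 1/2, -17/6]
R4 ← R4 + (7/6)·R1: [0, 25/3, -1/2, -43/6]
R3 ← R3 − (32/13)·R2: [0, 0, 301/26, 385/26]
R4 ← R4 − (25/13)·R2: [0, 0, 106/13, 86/13]
R4 ← R4 − (212/301)·R3: [0, 0, 0, -164/43]
Echelon form has 4 nonzero rows, so rank(A) = 4.
The rank gives the maximum number of linearly independent columns: 4.

4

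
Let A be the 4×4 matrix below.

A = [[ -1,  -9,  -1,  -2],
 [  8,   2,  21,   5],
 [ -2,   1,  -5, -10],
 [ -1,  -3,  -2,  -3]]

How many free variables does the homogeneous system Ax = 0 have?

1

Row reduce to echelon form.
R2 ← R2 + (8)·R1: [0, -70, 13, -11]
R3 ← R3 − (2)·R1: [0, 19, -3, -6]
R4 ← R4 − R1: [0, 6, -1, -1]
R3 ← R3 + (19/70)·R2: [0, 0, 37/70, -629/70]
R4 ← R4 + (3/35)·R2: [0, 0, 4/35, -68/35]
R4 ← R4 − (8/37)·R3: [0, 0, 0, 0]
3 nonzero rows, so rank(A) = 3.
A has 4 columns; by rank–nullity, nullity = 4 − 3 = 1.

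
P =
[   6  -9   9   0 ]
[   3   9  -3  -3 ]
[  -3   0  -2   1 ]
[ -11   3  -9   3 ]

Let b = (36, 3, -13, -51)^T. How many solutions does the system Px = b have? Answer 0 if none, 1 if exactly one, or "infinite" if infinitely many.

infinite

Row reduce the augmented matrix [P | b].
R2 ← R2 − (1/2)·R1: [0, 27/2, -15/2, -3, -15]
R3 ← R3 + (1/2)·R1: [0, -9/2, 5/2, 1, 5]
R4 ← R4 + (11/6)·R1: [0, -27/2, 15/2, 3, 15]
R3 ← R3 + (1/3)·R2: [0, 0, 0, 0, 0]
R4 ← R4 + R2: [0, 0, 0, 0, 0]
The echelon form has 2 nonzero rows, and every pivot lies in the first 4 columns, so rank(P) = rank([P|b]) = 2.
The system is consistent.
rank = 2 < 4 unknowns, so there are infinitely many solutions.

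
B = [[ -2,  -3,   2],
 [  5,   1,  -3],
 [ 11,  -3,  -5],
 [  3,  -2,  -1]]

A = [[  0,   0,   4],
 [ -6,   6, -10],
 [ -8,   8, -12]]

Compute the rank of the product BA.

First compute BA:
[[  2,  -2,  -2],
 [ 18, -18,  46],
 [ 58, -58, 134],
 [ 20, -20,  44]]
Now row reduce the product.
R2 ← R2 − (9)·R1: [0, 0, 64]
R3 ← R3 − (29)·R1: [0, 0, 192]
R4 ← R4 − (10)·R1: [0, 0, 64]
R3 ← R3 − (3)·R2: [0, 0, 0]
R4 ← R4 − R2: [0, 0, 0]
2 nonzero rows, so rank(BA) = 2.

2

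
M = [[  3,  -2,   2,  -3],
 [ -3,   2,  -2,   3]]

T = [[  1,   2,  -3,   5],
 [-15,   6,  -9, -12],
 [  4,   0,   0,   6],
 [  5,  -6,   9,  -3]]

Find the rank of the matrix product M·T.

First compute MT:
[[ 26,  12, -18,  60],
 [-26, -12,  18, -60]]
Now row reduce the product.
R2 ← R2 + R1: [0, 0, 0, 0]
1 nonzero row, so rank(MT) = 1.

1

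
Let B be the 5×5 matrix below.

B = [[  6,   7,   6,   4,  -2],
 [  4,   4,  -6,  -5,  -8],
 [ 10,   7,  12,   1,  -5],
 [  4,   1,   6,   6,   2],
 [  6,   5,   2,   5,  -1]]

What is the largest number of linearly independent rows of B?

5

Row reduce to echelon form.
R2 ← R2 − (2/3)·R1: [0, -2/3, -10, -23/3, -20/3]
R3 ← R3 − (5/3)·R1: [0, -14/3, 2, -17/3, -5/3]
R4 ← R4 − (2/3)·R1: [0, -11/3, 2, 10/3, 10/3]
R5 ← R5 − R1: [0, -2, -4, 1, 1]
R3 ← R3 − (7)·R2: [0, 0, 72, 48, 45]
R4 ← R4 − (11/2)·R2: [0, 0, 57, 91/2, 40]
R5 ← R5 − (3)·R2: [0, 0, 26, 24, 21]
R4 ← R4 − (19/24)·R3: [0, 0, 0, 15/2, 35/8]
R5 ← R5 − (13/36)·R3: [0, 0, 0, 20/3, 19/4]
R5 ← R5 − (8/9)·R4: [0, 0, 0, 0, 31/36]
Echelon form has 5 nonzero rows, so rank(B) = 5.
The rank gives the maximum number of linearly independent rows: 5.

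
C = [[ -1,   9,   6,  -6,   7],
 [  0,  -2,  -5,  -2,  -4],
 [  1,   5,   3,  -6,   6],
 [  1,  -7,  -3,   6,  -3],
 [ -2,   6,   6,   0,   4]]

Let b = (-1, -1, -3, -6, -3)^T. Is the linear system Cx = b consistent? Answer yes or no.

no

Row reduce the augmented matrix [C | b].
R3 ← R3 + R1: [0, 14, 9, -12, 13, -4]
R4 ← R4 + R1: [0, 2, 3, 0, 4, -7]
R5 ← R5 − (2)·R1: [0, -12, -6, 12, -10, -1]
R3 ← R3 + (7)·R2: [0, 0, -26, -26, -15, -11]
R4 ← R4 + R2: [0, 0, -2, -2, 0, -8]
R5 ← R5 − (6)·R2: [0, 0, 24, 24, 14, 5]
R4 ← R4 − (1/13)·R3: [0, 0, 0, 0, 15/13, -93/13]
R5 ← R5 + (12/13)·R3: [0, 0, 0, 0, 2/13, -67/13]
R5 ← R5 − (2/15)·R4: [0, 0, 0, 0, 0, -21/5]
The echelon form has 5 nonzero rows; the last pivot sits in the augmented column, so rank(C) = 4 but rank([C|b]) = 5.
Since the ranks differ, the system is inconsistent.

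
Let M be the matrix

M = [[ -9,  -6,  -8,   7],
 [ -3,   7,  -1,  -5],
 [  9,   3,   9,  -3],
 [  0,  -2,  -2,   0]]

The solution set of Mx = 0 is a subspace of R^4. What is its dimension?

Row reduce to echelon form.
R2 ← R2 − (1/3)·R1: [0, 9, 5/3, -22/3]
R3 ← R3 + R1: [0, -3, 1, 4]
R3 ← R3 + (1/3)·R2: [0, 0, 14/9, 14/9]
R4 ← R4 + (2/9)·R2: [0, 0, -44/27, -44/27]
R4 ← R4 + (22/21)·R3: [0, 0, 0, 0]
3 nonzero rows, so rank(M) = 3.
M has 4 columns; by rank–nullity, nullity = 4 − 3 = 1.

1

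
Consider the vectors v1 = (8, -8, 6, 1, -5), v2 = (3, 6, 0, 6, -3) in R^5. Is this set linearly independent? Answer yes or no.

yes

Form the matrix with these vectors as rows and row reduce.
R2 ← R2 − (3/8)·R1: [0, 9, -9/4, 45/8, -9/8]
2 nonzero rows, so the 2 vectors span a space of dimension 2.
Since 2 = 2, the vectors are linearly independent.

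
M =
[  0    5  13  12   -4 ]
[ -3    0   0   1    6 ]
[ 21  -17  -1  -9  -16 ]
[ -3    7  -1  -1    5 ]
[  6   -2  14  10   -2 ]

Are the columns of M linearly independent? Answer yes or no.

no

Row reduce M to echelon form.
Swap R1 ↔ R2
R3 ← R3 + (7)·R1: [0, -17, -1, -2, 26]
R4 ← R4 − R1: [0, 7, -1, -2, -1]
R5 ← R5 + (2)·R1: [0, -2, 14, 12, 10]
R3 ← R3 + (17/5)·R2: [0, 0, 216/5, 194/5, 62/5]
R4 ← R4 − (7/5)·R2: [0, 0, -96/5, -94/5, 23/5]
R5 ← R5 + (2/5)·R2: [0, 0, 96/5, 84/5, 42/5]
R4 ← R4 + (4/9)·R3: [0, 0, 0, -14/9, 91/9]
R5 ← R5 − (4/9)·R3: [0, 0, 0, -4/9, 26/9]
R5 ← R5 − (2/7)·R4: [0, 0, 0, 0, 0]
4 pivots among 5 columns.
Only 4 < 5 pivot columns, so the columns are linearly dependent.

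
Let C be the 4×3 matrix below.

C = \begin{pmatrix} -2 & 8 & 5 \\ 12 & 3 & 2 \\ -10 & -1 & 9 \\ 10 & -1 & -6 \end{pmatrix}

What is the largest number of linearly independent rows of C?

Row reduce to echelon form.
R2 ← R2 + (6)·R1: [0, 51, 32]
R3 ← R3 − (5)·R1: [0, -41, -16]
R4 ← R4 + (5)·R1: [0, 39, 19]
R3 ← R3 + (41/51)·R2: [0, 0, 496/51]
R4 ← R4 − (13/17)·R2: [0, 0, -93/17]
R4 ← R4 + (9/16)·R3: [0, 0, 0]
Echelon form has 3 nonzero rows, so rank(C) = 3.
The rank gives the maximum number of linearly independent rows: 3.

3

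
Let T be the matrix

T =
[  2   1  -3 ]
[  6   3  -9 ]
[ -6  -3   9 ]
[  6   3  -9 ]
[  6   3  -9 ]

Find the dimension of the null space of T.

2

Row reduce to echelon form.
R2 ← R2 − (3)·R1: [0, 0, 0]
R3 ← R3 + (3)·R1: [0, 0, 0]
R4 ← R4 − (3)·R1: [0, 0, 0]
R5 ← R5 − (3)·R1: [0, 0, 0]
1 nonzero row, so rank(T) = 1.
T has 3 columns; by rank–nullity, nullity = 3 − 1 = 2.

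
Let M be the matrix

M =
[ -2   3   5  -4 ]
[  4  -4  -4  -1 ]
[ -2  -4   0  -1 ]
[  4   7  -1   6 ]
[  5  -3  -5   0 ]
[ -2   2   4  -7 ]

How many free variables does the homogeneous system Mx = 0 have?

0

Row reduce to echelon form.
R2 ← R2 + (2)·R1: [0, 2, 6, -9]
R3 ← R3 − R1: [0, -7, -5, 3]
R4 ← R4 + (2)·R1: [0, 13, 9, -2]
R5 ← R5 + (5/2)·R1: [0, 9/2, 15/2, -10]
R6 ← R6 − R1: [0, -1, -1, -3]
R3 ← R3 + (7/2)·R2: [0, 0, 16, -57/2]
R4 ← R4 − (13/2)·R2: [0, 0, -30, 113/2]
R5 ← R5 − (9/4)·R2: [0, 0, -6, 41/4]
R6 ← R6 + (1/2)·R2: [0, 0, 2, -15/2]
R4 ← R4 + (15/8)·R3: [0, 0, 0, 49/16]
R5 ← R5 + (3/8)·R3: [0, 0, 0, -7/16]
R6 ← R6 − (1/8)·R3: [0, 0, 0, -63/16]
R5 ← R5 + (1/7)·R4: [0, 0, 0, 0]
R6 ← R6 + (9/7)·R4: [0, 0, 0, 0]
4 nonzero rows, so rank(M) = 4.
M has 4 columns; by rank–nullity, nullity = 4 − 4 = 0.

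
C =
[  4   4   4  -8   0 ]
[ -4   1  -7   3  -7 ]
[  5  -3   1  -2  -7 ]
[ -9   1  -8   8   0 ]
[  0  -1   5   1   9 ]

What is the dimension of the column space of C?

4

Row reduce to echelon form.
R2 ← R2 + R1: [0, 5, -3, -5, -7]
R3 ← R3 − (5/4)·R1: [0, -8, -4, 8, -7]
R4 ← R4 + (9/4)·R1: [0, 10, 1, -10, 0]
R3 ← R3 + (8/5)·R2: [0, 0, -44/5, 0, -91/5]
R4 ← R4 − (2)·R2: [0, 0, 7, 0, 14]
R5 ← R5 + (1/5)·R2: [0, 0, 22/5, 0, 38/5]
R4 ← R4 + (35/44)·R3: [0, 0, 0, 0, -21/44]
R5 ← R5 + (1/2)·R3: [0, 0, 0, 0, -3/2]
R5 ← R5 − (22/7)·R4: [0, 0, 0, 0, 0]
Echelon form has 4 nonzero rows, so rank(C) = 4.
The column space has dimension equal to the rank: 4.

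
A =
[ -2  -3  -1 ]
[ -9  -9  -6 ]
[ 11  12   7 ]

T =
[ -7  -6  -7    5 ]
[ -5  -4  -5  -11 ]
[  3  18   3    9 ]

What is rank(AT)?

First compute AT:
[[ 26,   6,  26,  14],
 [ 90, -18,  90,   0],
 [-116,  12, -116, -14]]
Now row reduce the product.
R2 ← R2 − (45/13)·R1: [0, -504/13, 0, -630/13]
R3 ← R3 + (58/13)·R1: [0, 504/13, 0, 630/13]
R3 ← R3 + R2: [0, 0, 0, 0]
2 nonzero rows, so rank(AT) = 2.

2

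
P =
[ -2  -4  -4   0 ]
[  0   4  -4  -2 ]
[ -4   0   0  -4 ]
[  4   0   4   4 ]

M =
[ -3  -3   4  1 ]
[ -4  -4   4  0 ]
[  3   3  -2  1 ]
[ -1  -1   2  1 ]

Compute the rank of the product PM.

2

First compute PM:
[[ 10,  10, -16,  -6],
 [-26, -26,  20,  -6],
 [ 16,  16, -24,  -8],
 [ -4,  -4,  16,  12]]
Now row reduce the product.
R2 ← R2 + (13/5)·R1: [0, 0, -108/5, -108/5]
R3 ← R3 − (8/5)·R1: [0, 0, 8/5, 8/5]
R4 ← R4 + (2/5)·R1: [0, 0, 48/5, 48/5]
R3 ← R3 + (2/27)·R2: [0, 0, 0, 0]
R4 ← R4 + (4/9)·R2: [0, 0, 0, 0]
2 nonzero rows, so rank(PM) = 2.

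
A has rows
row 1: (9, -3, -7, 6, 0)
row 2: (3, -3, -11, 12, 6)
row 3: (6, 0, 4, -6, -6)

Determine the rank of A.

Row reduce to echelon form.
R2 ← R2 − (1/3)·R1: [0, -2, -26/3, 10, 6]
R3 ← R3 − (2/3)·R1: [0, 2, 26/3, -10, -6]
R3 ← R3 + R2: [0, 0, 0, 0, 0]
Echelon form has 2 nonzero rows, so rank(A) = 2.

2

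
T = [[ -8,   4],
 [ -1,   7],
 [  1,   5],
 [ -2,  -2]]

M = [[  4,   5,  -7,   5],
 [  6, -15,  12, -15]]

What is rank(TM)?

First compute TM:
[[ -8, -100, 104, -100],
 [ 38, -110,  91, -110],
 [ 34, -70,  53, -70],
 [-20,  20, -10,  20]]
Now row reduce the product.
R2 ← R2 + (19/4)·R1: [0, -585, 585, -585]
R3 ← R3 + (17/4)·R1: [0, -495, 495, -495]
R4 ← R4 − (5/2)·R1: [0, 270, -270, 270]
R3 ← R3 − (11/13)·R2: [0, 0, 0, 0]
R4 ← R4 + (6/13)·R2: [0, 0, 0, 0]
2 nonzero rows, so rank(TM) = 2.

2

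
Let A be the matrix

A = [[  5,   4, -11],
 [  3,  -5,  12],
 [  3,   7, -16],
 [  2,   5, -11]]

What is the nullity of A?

0

Row reduce to echelon form.
R2 ← R2 − (3/5)·R1: [0, -37/5, 93/5]
R3 ← R3 − (3/5)·R1: [0, 23/5, -47/5]
R4 ← R4 − (2/5)·R1: [0, 17/5, -33/5]
R3 ← R3 + (23/37)·R2: [0, 0, 80/37]
R4 ← R4 + (17/37)·R2: [0, 0, 72/37]
R4 ← R4 − (9/10)·R3: [0, 0, 0]
3 nonzero rows, so rank(A) = 3.
A has 3 columns; by rank–nullity, nullity = 3 − 3 = 0.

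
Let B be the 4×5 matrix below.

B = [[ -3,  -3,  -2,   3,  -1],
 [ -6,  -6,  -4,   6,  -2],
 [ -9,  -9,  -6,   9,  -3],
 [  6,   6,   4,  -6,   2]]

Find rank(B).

1

Row reduce to echelon form.
R2 ← R2 − (2)·R1: [0, 0, 0, 0, 0]
R3 ← R3 − (3)·R1: [0, 0, 0, 0, 0]
R4 ← R4 + (2)·R1: [0, 0, 0, 0, 0]
Echelon form has 1 nonzero row, so rank(B) = 1.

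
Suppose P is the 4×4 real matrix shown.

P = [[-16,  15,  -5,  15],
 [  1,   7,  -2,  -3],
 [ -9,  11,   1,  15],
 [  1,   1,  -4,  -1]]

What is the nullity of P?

Row reduce to echelon form.
R2 ← R2 + (1/16)·R1: [0, 127/16, -37/16, -33/16]
R3 ← R3 − (9/16)·R1: [0, 41/16, 61/16, 105/16]
R4 ← R4 + (1/16)·R1: [0, 31/16, -69/16, -1/16]
R3 ← R3 − (41/127)·R2: [0, 0, 579/127, 918/127]
R4 ← R4 − (31/127)·R2: [0, 0, -476/127, 56/127]
R4 ← R4 + (476/579)·R3: [0, 0, 0, 1232/193]
4 nonzero rows, so rank(P) = 4.
P has 4 columns; by rank–nullity, nullity = 4 − 4 = 0.

0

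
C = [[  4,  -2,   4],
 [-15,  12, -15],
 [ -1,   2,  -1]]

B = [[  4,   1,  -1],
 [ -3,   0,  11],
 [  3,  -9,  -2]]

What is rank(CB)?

First compute CB:
[[ 34, -32, -34],
 [-141, 120, 177],
 [-13,   8,  25]]
Now row reduce the product.
R2 ← R2 + (141/34)·R1: [0, -216/17, 36]
R3 ← R3 + (13/34)·R1: [0, -72/17, 12]
R3 ← R3 − (1/3)·R2: [0, 0, 0]
2 nonzero rows, so rank(CB) = 2.

2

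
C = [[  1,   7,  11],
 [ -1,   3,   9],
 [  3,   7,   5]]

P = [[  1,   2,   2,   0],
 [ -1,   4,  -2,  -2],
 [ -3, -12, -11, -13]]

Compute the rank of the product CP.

2

First compute CP:
[[-39, -102, -133, -157],
 [-31, -98, -107, -123],
 [-19, -26, -63, -79]]
Now row reduce the product.
R2 ← R2 − (31/39)·R1: [0, -220/13, -50/39, 70/39]
R3 ← R3 − (19/39)·R1: [0, 308/13, 70/39, -98/39]
R3 ← R3 + (7/5)·R2: [0, 0, 0, 0]
2 nonzero rows, so rank(CP) = 2.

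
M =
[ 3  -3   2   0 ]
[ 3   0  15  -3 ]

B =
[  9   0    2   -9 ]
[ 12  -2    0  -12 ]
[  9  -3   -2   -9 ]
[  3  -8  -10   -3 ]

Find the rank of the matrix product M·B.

2

First compute MB:
[[  9,   0,   2,  -9],
 [153, -21,   6, -153]]
Now row reduce the product.
R2 ← R2 − (17)·R1: [0, -21, -28, 0]
2 nonzero rows, so rank(MB) = 2.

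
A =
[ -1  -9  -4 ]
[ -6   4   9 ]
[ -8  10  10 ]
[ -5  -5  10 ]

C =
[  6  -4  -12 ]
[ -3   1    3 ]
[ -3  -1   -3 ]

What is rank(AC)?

2

First compute AC:
[[ 33,  -1,  -3],
 [-75,  19,  57],
 [-108,  32,  96],
 [-45,   5,  15]]
Now row reduce the product.
R2 ← R2 + (25/11)·R1: [0, 184/11, 552/11]
R3 ← R3 + (36/11)·R1: [0, 316/11, 948/11]
R4 ← R4 + (15/11)·R1: [0, 40/11, 120/11]
R3 ← R3 − (79/46)·R2: [0, 0, 0]
R4 ← R4 − (5/23)·R2: [0, 0, 0]
2 nonzero rows, so rank(AC) = 2.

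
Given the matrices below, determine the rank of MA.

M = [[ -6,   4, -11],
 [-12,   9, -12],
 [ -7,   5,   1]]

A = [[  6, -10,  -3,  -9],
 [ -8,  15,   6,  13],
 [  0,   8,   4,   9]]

3

First compute MA:
[[-68,  32,  -2,   7],
 [-144, 159,  42, 117],
 [-82, 153,  55, 137]]
Now row reduce the product.
R2 ← R2 − (36/17)·R1: [0, 1551/17, 786/17, 1737/17]
R3 ← R3 − (41/34)·R1: [0, 1945/17, 976/17, 4371/34]
R3 ← R3 − (1945/1551)·R2: [0, 0, -294/517, 441/1034]
3 nonzero rows, so rank(MA) = 3.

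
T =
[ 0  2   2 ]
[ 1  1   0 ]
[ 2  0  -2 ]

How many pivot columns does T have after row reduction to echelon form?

2

Row reduce to echelon form.
Swap R1 ↔ R2
R3 ← R3 − (2)·R1: [0, -2, -2]
R3 ← R3 + R2: [0, 0, 0]
Echelon form has 2 nonzero rows, so rank(T) = 2.
Each nonzero row contributes one pivot column: 2 pivot columns.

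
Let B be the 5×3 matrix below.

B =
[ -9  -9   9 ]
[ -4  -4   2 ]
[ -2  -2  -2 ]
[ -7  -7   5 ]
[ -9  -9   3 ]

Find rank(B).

2

Row reduce to echelon form.
R2 ← R2 − (4/9)·R1: [0, 0, -2]
R3 ← R3 − (2/9)·R1: [0, 0, -4]
R4 ← R4 − (7/9)·R1: [0, 0, -2]
R5 ← R5 − R1: [0, 0, -6]
R3 ← R3 − (2)·R2: [0, 0, 0]
R4 ← R4 − R2: [0, 0, 0]
R5 ← R5 − (3)·R2: [0, 0, 0]
Echelon form has 2 nonzero rows, so rank(B) = 2.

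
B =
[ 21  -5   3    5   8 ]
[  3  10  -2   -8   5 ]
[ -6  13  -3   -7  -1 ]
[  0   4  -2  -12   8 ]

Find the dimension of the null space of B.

Row reduce to echelon form.
R2 ← R2 − (1/7)·R1: [0, 75/7, -17/7, -61/7, 27/7]
R3 ← R3 + (2/7)·R1: [0, 81/7, -15/7, -39/7, 9/7]
R3 ← R3 − (27/25)·R2: [0, 0, 12/25, 96/25, -72/25]
R4 ← R4 − (28/75)·R2: [0, 0, -82/75, -656/75, 164/25]
R4 ← R4 + (41/18)·R3: [0, 0, 0, 0, 0]
3 nonzero rows, so rank(B) = 3.
B has 5 columns; by rank–nullity, nullity = 5 − 3 = 2.

2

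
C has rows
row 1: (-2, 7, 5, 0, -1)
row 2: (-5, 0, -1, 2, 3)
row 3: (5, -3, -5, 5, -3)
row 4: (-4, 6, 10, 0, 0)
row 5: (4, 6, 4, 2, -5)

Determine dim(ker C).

Row reduce to echelon form.
R2 ← R2 − (5/2)·R1: [0, -35/2, -27/2, 2, 11/2]
R3 ← R3 + (5/2)·R1: [0, 29/2, 15/2, 5, -11/2]
R4 ← R4 − (2)·R1: [0, -8, 0, 0, 2]
R5 ← R5 + (2)·R1: [0, 20, 14, 2, -7]
R3 ← R3 + (29/35)·R2: [0, 0, -129/35, 233/35, -33/35]
R4 ← R4 − (16/35)·R2: [0, 0, 216/35, -32/35, -18/35]
R5 ← R5 + (8/7)·R2: [0, 0, -10/7, 30/7, -5/7]
R4 ← R4 + (72/43)·R3: [0, 0, 0, 440/43, -90/43]
R5 ← R5 − (50/129)·R3: [0, 0, 0, 220/129, -15/43]
R5 ← R5 − (1/6)·R4: [0, 0, 0, 0, 0]
4 nonzero rows, so rank(C) = 4.
C has 5 columns; by rank–nullity, nullity = 5 − 4 = 1.

1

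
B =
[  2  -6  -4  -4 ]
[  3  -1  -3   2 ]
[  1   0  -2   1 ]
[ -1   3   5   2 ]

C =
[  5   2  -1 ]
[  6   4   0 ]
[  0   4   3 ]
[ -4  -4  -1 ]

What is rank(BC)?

2

First compute BC:
[[-10, -20, -10],
 [  1, -18, -14],
 [  1, -10,  -8],
 [  5,  22,  14]]
Now row reduce the product.
R2 ← R2 + (1/10)·R1: [0, -20, -15]
R3 ← R3 + (1/10)·R1: [0, -12, -9]
R4 ← R4 + (1/2)·R1: [0, 12, 9]
R3 ← R3 − (3/5)·R2: [0, 0, 0]
R4 ← R4 + (3/5)·R2: [0, 0, 0]
2 nonzero rows, so rank(BC) = 2.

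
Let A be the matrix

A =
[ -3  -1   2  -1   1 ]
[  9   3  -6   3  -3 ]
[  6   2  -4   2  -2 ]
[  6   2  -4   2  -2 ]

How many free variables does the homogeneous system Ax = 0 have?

Row reduce to echelon form.
R2 ← R2 + (3)·R1: [0, 0, 0, 0, 0]
R3 ← R3 + (2)·R1: [0, 0, 0, 0, 0]
R4 ← R4 + (2)·R1: [0, 0, 0, 0, 0]
1 nonzero row, so rank(A) = 1.
A has 5 columns; by rank–nullity, nullity = 5 − 1 = 4.

4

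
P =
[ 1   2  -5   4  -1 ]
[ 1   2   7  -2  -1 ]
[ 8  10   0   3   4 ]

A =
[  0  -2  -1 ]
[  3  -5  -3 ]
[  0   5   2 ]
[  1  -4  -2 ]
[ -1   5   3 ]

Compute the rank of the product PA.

First compute PA:
[[ 11, -58, -28],
 [  5,  26,   8],
 [ 29, -58, -32]]
Now row reduce the product.
R2 ← R2 − (5/11)·R1: [0, 576/11, 228/11]
R3 ← R3 − (29/11)·R1: [0, 1044/11, 460/11]
R3 ← R3 − (29/16)·R2: [0, 0, 17/4]
3 nonzero rows, so rank(PA) = 3.

3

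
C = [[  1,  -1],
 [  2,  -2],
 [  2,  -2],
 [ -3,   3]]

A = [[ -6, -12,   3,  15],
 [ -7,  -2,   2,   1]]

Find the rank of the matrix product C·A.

1

First compute CA:
[[  1, -10,   1,  14],
 [  2, -20,   2,  28],
 [  2, -20,   2,  28],
 [ -3,  30,  -3, -42]]
Now row reduce the product.
R2 ← R2 − (2)·R1: [0, 0, 0, 0]
R3 ← R3 − (2)·R1: [0, 0, 0, 0]
R4 ← R4 + (3)·R1: [0, 0, 0, 0]
1 nonzero row, so rank(CA) = 1.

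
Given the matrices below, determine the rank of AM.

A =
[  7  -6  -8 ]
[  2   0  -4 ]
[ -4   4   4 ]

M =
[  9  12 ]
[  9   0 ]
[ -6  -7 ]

First compute AM:
[[ 57, 140],
 [ 42,  52],
 [-24, -76]]
Now row reduce the product.
R2 ← R2 − (14/19)·R1: [0, -972/19]
R3 ← R3 + (8/19)·R1: [0, -324/19]
R3 ← R3 − (1/3)·R2: [0, 0]
2 nonzero rows, so rank(AM) = 2.

2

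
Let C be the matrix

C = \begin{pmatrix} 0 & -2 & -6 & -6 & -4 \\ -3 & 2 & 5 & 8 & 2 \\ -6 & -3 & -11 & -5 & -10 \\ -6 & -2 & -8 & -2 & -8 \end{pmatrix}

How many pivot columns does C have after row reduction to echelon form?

Row reduce to echelon form.
Swap R1 ↔ R2
R3 ← R3 − (2)·R1: [0, -7, -21, -21, -14]
R4 ← R4 − (2)·R1: [0, -6, -18, -18, -12]
R3 ← R3 − (7/2)·R2: [0, 0, 0, 0, 0]
R4 ← R4 − (3)·R2: [0, 0, 0, 0, 0]
Echelon form has 2 nonzero rows, so rank(C) = 2.
Each nonzero row contributes one pivot column: 2 pivot columns.

2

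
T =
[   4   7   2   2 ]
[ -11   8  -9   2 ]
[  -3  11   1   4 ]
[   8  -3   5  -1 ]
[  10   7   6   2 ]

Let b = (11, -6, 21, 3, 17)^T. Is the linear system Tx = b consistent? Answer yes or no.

Row reduce the augmented matrix [T | b].
R2 ← R2 + (11/4)·R1: [0, 109/4, -7/2, 15/2, 97/4]
R3 ← R3 + (3/4)·R1: [0, 65/4, 5/2, 11/2, 117/4]
R4 ← R4 − (2)·R1: [0, -17, 1, -5, -19]
R5 ← R5 − (5/2)·R1: [0, -21/2, 1, -3, -21/2]
R3 ← R3 − (65/109)·R2: [0, 0, 500/109, 112/109, 1612/109]
R4 ← R4 + (68/109)·R2: [0, 0, -129/109, -35/109, -422/109]
R5 ← R5 + (42/109)·R2: [0, 0, -38/109, -12/109, -126/109]
R4 ← R4 + (129/500)·R3: [0, 0, 0, -7/125, -7/125]
R5 ← R5 + (19/250)·R3: [0, 0, 0, -4/125, -4/125]
R5 ← R5 − (4/7)·R4: [0, 0, 0, 0, 0]
The echelon form has 4 nonzero rows, and every pivot lies in the first 4 columns, so rank(T) = rank([T|b]) = 4.
The system is consistent.

yes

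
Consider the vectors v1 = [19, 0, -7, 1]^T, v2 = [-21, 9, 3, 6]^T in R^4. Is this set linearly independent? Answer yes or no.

yes

Form the matrix with these vectors as rows and row reduce.
R2 ← R2 + (21/19)·R1: [0, 9, -90/19, 135/19]
2 nonzero rows, so the 2 vectors span a space of dimension 2.
Since 2 = 2, the vectors are linearly independent.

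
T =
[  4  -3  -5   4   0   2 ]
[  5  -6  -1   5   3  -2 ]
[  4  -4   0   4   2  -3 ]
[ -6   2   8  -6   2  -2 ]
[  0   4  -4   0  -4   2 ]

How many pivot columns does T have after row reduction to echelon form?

Row reduce to echelon form.
R2 ← R2 − (5/4)·R1: [0, -9/4, 21/4, 0, 3, -9/2]
R3 ← R3 − R1: [0, -1, 5, 0, 2, -5]
R4 ← R4 + (3/2)·R1: [0, -5/2, 1/2, 0, 2, 1]
R3 ← R3 − (4/9)·R2: [0, 0, 8/3, 0, 2/3, -3]
R4 ← R4 − (10/9)·R2: [0, 0, -16/3, 0, -4/3, 6]
R5 ← R5 + (16/9)·R2: [0, 0, 16/3, 0, 4/3, -6]
R4 ← R4 + (2)·R3: [0, 0, 0, 0, 0, 0]
R5 ← R5 − (2)·R3: [0, 0, 0, 0, 0, 0]
Echelon form has 3 nonzero rows, so rank(T) = 3.
Each nonzero row contributes one pivot column: 3 pivot columns.

3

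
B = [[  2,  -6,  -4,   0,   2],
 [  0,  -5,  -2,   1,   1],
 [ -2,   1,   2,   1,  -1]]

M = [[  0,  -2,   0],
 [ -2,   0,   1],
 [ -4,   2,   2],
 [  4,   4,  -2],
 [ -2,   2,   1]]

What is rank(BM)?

2

First compute BM:
[[ 24,  -8, -12],
 [ 20,   2, -10],
 [ -4,  10,   2]]
Now row reduce the product.
R2 ← R2 − (5/6)·R1: [0, 26/3, 0]
R3 ← R3 + (1/6)·R1: [0, 26/3, 0]
R3 ← R3 − R2: [0, 0, 0]
2 nonzero rows, so rank(BM) = 2.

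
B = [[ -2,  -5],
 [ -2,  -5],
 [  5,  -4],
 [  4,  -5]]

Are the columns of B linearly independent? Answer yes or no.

Row reduce B to echelon form.
R2 ← R2 − R1: [0, 0]
R3 ← R3 + (5/2)·R1: [0, -33/2]
R4 ← R4 + (2)·R1: [0, -15]
Swap R2 ↔ R3
R4 ← R4 − (10/11)·R2: [0, 0]
2 pivots among 2 columns.
Every column is a pivot column, so the columns are linearly independent.

yes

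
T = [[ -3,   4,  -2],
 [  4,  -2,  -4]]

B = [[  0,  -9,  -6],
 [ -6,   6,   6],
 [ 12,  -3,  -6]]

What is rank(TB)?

2

First compute TB:
[[-48,  57,  54],
 [-36, -36, -12]]
Now row reduce the product.
R2 ← R2 − (3/4)·R1: [0, -315/4, -105/2]
2 nonzero rows, so rank(TB) = 2.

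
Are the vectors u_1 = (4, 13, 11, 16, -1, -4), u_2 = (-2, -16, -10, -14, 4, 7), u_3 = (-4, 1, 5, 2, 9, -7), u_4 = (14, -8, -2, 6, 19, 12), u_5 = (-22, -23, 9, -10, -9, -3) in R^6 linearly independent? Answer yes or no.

yes

Form the matrix with these vectors as rows and row reduce.
R2 ← R2 + (1/2)·R1: [0, -19/2, -9/2, -6, 7/2, 5]
R3 ← R3 + R1: [0, 14, 16, 18, 8, -11]
R4 ← R4 − (7/2)·R1: [0, -107/2, -81/2, -50, 45/2, 26]
R5 ← R5 + (11/2)·R1: [0, 97/2, 139/2, 78, -29/2, -25]
R3 ← R3 + (28/19)·R2: [0, 0, 178/19, 174/19, 250/19, -69/19]
R4 ← R4 − (107/19)·R2: [0, 0, -288/19, -308/19, 53/19, -41/19]
R5 ← R5 + (97/19)·R2: [0, 0, 884/19, 900/19, 64/19, 10/19]
R4 ← R4 + (144/89)·R3: [0, 0, 0, -124/89, 2143/89, -715/89]
R5 ← R5 − (442/89)·R3: [0, 0, 0, 168/89, -5516/89, 1652/89]
R5 ← R5 + (42/31)·R4: [0, 0, 0, 0, -910/31, 238/31]
5 nonzero rows, so the 5 vectors span a space of dimension 5.
Since 5 = 5, the vectors are linearly independent.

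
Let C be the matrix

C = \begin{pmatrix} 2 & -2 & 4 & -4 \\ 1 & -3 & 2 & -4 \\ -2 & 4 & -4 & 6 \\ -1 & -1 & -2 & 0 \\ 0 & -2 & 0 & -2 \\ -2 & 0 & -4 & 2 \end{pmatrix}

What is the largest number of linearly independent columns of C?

2

Row reduce to echelon form.
R2 ← R2 − (1/2)·R1: [0, -2, 0, -2]
R3 ← R3 + R1: [0, 2, 0, 2]
R4 ← R4 + (1/2)·R1: [0, -2, 0, -2]
R6 ← R6 + R1: [0, -2, 0, -2]
R3 ← R3 + R2: [0, 0, 0, 0]
R4 ← R4 − R2: [0, 0, 0, 0]
R5 ← R5 − R2: [0, 0, 0, 0]
R6 ← R6 − R2: [0, 0, 0, 0]
Echelon form has 2 nonzero rows, so rank(C) = 2.
The rank gives the maximum number of linearly independent columns: 2.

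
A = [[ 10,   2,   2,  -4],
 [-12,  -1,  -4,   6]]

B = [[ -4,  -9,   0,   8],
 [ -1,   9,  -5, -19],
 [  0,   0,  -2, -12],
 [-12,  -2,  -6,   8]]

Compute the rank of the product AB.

First compute AB:
[[  6, -64,  10, -14],
 [-23,  87, -23,  19]]
Now row reduce the product.
R2 ← R2 + (23/6)·R1: [0, -475/3, 46/3, -104/3]
2 nonzero rows, so rank(AB) = 2.

2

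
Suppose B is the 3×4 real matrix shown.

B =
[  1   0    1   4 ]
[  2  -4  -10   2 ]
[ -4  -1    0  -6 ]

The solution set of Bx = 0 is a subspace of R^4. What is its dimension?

Row reduce to echelon form.
R2 ← R2 − (2)·R1: [0, -4, -12, -6]
R3 ← R3 + (4)·R1: [0, -1, 4, 10]
R3 ← R3 − (1/4)·R2: [0, 0, 7, 23/2]
3 nonzero rows, so rank(B) = 3.
B has 4 columns; by rank–nullity, nullity = 4 − 3 = 1.

1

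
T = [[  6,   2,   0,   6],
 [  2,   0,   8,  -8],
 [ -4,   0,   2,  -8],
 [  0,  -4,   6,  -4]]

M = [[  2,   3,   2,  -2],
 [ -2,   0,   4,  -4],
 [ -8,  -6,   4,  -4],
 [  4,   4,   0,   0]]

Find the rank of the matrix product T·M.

2

First compute TM:
[[ 32,  42,  20, -20],
 [-92, -74,  36, -36],
 [-56, -56,   0,   0],
 [-56, -52,   8,  -8]]
Now row reduce the product.
R2 ← R2 + (23/8)·R1: [0, 187/4, 187/2, -187/2]
R3 ← R3 + (7/4)·R1: [0, 35/2, 35, -35]
R4 ← R4 + (7/4)·R1: [0, 43/2, 43, -43]
R3 ← R3 − (70/187)·R2: [0, 0, 0, 0]
R4 ← R4 − (86/187)·R2: [0, 0, 0, 0]
2 nonzero rows, so rank(TM) = 2.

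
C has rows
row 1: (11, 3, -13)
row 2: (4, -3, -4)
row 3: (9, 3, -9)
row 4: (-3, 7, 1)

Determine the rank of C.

3

Row reduce to echelon form.
R2 ← R2 − (4/11)·R1: [0, -45/11, 8/11]
R3 ← R3 − (9/11)·R1: [0, 6/11, 18/11]
R4 ← R4 + (3/11)·R1: [0, 86/11, -28/11]
R3 ← R3 + (2/15)·R2: [0, 0, 26/15]
R4 ← R4 + (86/45)·R2: [0, 0, -52/45]
R4 ← R4 + (2/3)·R3: [0, 0, 0]
Echelon form has 3 nonzero rows, so rank(C) = 3.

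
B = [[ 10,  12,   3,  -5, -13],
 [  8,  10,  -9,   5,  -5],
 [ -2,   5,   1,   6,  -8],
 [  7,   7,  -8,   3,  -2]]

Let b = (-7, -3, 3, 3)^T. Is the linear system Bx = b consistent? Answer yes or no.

Row reduce the augmented matrix [B | b].
R2 ← R2 − (4/5)·R1: [0, 2/5, -57/5, 9, 27/5, 13/5]
R3 ← R3 + (1/5)·R1: [0, 37/5, 8/5, 5, -53/5, 8/5]
R4 ← R4 − (7/10)·R1: [0, -7/5, -101/10, 13/2, 71/10, 79/10]
R3 ← R3 − (37/2)·R2: [0, 0, 425/2, -323/2, -221/2, -93/2]
R4 ← R4 + (7/2)·R2: [0, 0, -50, 38, 26, 17]
R4 ← R4 + (4/17)·R3: [0, 0, 0, 0, 0, 103/17]
The echelon form has 4 nonzero rows; the last pivot sits in the augmented column, so rank(B) = 3 but rank([B|b]) = 4.
Since the ranks differ, the system is inconsistent.

no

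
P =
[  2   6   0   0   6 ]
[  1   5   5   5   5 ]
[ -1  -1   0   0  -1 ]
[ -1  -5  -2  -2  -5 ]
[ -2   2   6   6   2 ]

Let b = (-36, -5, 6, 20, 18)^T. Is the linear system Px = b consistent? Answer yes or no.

Row reduce the augmented matrix [P | b].
R2 ← R2 − (1/2)·R1: [0, 2, 5, 5, 2, 13]
R3 ← R3 + (1/2)·R1: [0, 2, 0, 0, 2, -12]
R4 ← R4 + (1/2)·R1: [0, -2, -2, -2, -2, 2]
R5 ← R5 + R1: [0, 8, 6, 6, 8, -18]
R3 ← R3 − R2: [0, 0, -5, -5, 0, -25]
R4 ← R4 + R2: [0, 0, 3, 3, 0, 15]
R5 ← R5 − (4)·R2: [0, 0, -14, -14, 0, -70]
R4 ← R4 + (3/5)·R3: [0, 0, 0, 0, 0, 0]
R5 ← R5 − (14/5)·R3: [0, 0, 0, 0, 0, 0]
The echelon form has 3 nonzero rows, and every pivot lies in the first 5 columns, so rank(P) = rank([P|b]) = 3.
The system is consistent.

yes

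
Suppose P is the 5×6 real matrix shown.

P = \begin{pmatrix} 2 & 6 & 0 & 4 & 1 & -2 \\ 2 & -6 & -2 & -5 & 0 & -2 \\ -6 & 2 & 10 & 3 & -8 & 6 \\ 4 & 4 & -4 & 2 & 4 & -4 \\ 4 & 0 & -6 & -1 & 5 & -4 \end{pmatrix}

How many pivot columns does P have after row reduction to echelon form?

Row reduce to echelon form.
R2 ← R2 − R1: [0, -12, -2, -9, -1, 0]
R3 ← R3 + (3)·R1: [0, 20, 10, 15, -5, 0]
R4 ← R4 − (2)·R1: [0, -8, -4, -6, 2, 0]
R5 ← R5 − (2)·R1: [0, -12, -6, -9, 3, 0]
R3 ← R3 + (5/3)·R2: [0, 0, 20/3, 0, -20/3, 0]
R4 ← R4 − (2/3)·R2: [0, 0, -8/3, 0, 8/3, 0]
R5 ← R5 − R2: [0, 0, -4, 0, 4, 0]
R4 ← R4 + (2/5)·R3: [0, 0, 0, 0, 0, 0]
R5 ← R5 + (3/5)·R3: [0, 0, 0, 0, 0, 0]
Echelon form has 3 nonzero rows, so rank(P) = 3.
Each nonzero row contributes one pivot column: 3 pivot columns.

3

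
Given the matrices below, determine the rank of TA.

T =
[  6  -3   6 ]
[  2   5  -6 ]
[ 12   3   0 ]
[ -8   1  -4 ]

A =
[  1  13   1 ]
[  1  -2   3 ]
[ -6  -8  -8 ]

2

First compute TA:
[[-33,  36, -51],
 [ 43,  64,  65],
 [ 15, 150,  21],
 [ 17, -74,  27]]
Now row reduce the product.
R2 ← R2 + (43/33)·R1: [0, 1220/11, -16/11]
R3 ← R3 + (5/11)·R1: [0, 1830/11, -24/11]
R4 ← R4 + (17/33)·R1: [0, -610/11, 8/11]
R3 ← R3 − (3/2)·R2: [0, 0, 0]
R4 ← R4 + (1/2)·R2: [0, 0, 0]
2 nonzero rows, so rank(TA) = 2.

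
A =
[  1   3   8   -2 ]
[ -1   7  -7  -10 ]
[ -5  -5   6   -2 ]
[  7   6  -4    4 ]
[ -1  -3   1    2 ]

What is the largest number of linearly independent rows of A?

Row reduce to echelon form.
R2 ← R2 + R1: [0, 10, 1, -12]
R3 ← R3 + (5)·R1: [0, 10, 46, -12]
R4 ← R4 − (7)·R1: [0, -15, -60, 18]
R5 ← R5 + R1: [0, 0, 9, 0]
R3 ← R3 − R2: [0, 0, 45, 0]
R4 ← R4 + (3/2)·R2: [0, 0, -117/2, 0]
R4 ← R4 + (13/10)·R3: [0, 0, 0, 0]
R5 ← R5 − (1/5)·R3: [0, 0, 0, 0]
Echelon form has 3 nonzero rows, so rank(A) = 3.
The rank gives the maximum number of linearly independent rows: 3.

3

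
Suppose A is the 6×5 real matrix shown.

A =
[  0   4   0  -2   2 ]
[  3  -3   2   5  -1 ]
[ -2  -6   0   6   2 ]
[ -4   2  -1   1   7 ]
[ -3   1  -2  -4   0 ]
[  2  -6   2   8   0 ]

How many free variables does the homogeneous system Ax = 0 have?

Row reduce to echelon form.
Swap R1 ↔ R2
R3 ← R3 + (2/3)·R1: [0, -8, 4/3, 28/3, 4/3]
R4 ← R4 + (4/3)·R1: [0, -2, 5/3, 23/3, 17/3]
R5 ← R5 + R1: [0, -2, 0, 1, -1]
R6 ← R6 − (2/3)·R1: [0, -4, 2/3, 14/3, 2/3]
R3 ← R3 + (2)·R2: [0, 0, 4/3, 16/3, 16/3]
R4 ← R4 + (1/2)·R2: [0, 0, 5/3, 20/3, 20/3]
R5 ← R5 + (1/2)·R2: [0, 0, 0, 0, 0]
R6 ← R6 + R2: [0, 0, 2/3, 8/3, 8/3]
R4 ← R4 − (5/4)·R3: [0, 0, 0, 0, 0]
R6 ← R6 − (1/2)·R3: [0, 0, 0, 0, 0]
3 nonzero rows, so rank(A) = 3.
A has 5 columns; by rank–nullity, nullity = 5 − 3 = 2.

2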